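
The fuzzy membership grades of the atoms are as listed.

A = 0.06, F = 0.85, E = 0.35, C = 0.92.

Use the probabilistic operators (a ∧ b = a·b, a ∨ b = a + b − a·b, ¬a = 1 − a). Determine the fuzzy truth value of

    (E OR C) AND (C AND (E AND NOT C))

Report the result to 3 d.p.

E OR C = a + b − a·b on (0.3500, 0.9200) = 0.9480
NOT C = 1 − 0.9200 = 0.0800
E AND NOT C = a·b on (0.3500, 0.0800) = 0.0280
C AND (E AND NOT C) = a·b on (0.9200, 0.0280) = 0.0258
(E OR C) AND (C AND (E AND NOT C)) = a·b on (0.9480, 0.0258) = 0.0244

0.024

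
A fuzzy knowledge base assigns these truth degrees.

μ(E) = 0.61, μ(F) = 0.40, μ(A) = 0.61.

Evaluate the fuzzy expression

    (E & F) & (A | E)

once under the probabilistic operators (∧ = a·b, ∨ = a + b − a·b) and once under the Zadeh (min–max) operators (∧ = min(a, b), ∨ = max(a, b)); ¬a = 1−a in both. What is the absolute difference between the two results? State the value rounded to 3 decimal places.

Under probabilistic:
  E & F = a·b on (0.6100, 0.4000) = 0.2440
  A | E = a + b − a·b on (0.6100, 0.6100) = 0.8479
  (E & F) & (A | E) = a·b on (0.2440, 0.8479) = 0.2069
  → value = 0.2069
Under Zadeh (min–max):
  E & F = min(a, b) on (0.61, 0.40) = 0.40
  A | E = max(a, b) on (0.61, 0.61) = 0.61
  (E & F) & (A | E) = min(a, b) on (0.40, 0.61) = 0.40
  → value = 0.4000
|0.2069 − 0.4000| = 0.193

0.193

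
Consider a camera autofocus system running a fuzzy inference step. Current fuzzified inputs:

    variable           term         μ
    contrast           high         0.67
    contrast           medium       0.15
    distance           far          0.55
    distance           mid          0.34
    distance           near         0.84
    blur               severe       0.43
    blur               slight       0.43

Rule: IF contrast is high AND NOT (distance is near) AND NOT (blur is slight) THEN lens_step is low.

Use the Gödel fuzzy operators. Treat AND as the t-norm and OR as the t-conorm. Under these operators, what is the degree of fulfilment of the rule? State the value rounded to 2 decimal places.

0.16

firing strength: high=0.67, ¬near=1−0.84=0.16, ¬slight=1−0.43=0.57; AND[min(a, b)] → w = 0.16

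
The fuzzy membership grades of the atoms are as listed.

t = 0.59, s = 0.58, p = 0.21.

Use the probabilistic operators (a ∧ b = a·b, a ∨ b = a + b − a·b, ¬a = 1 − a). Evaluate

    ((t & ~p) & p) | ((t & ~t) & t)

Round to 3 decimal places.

~p = 1 − 0.2100 = 0.7900
t & ~p = a·b on (0.5900, 0.7900) = 0.4661
(t & ~p) & p = a·b on (0.4661, 0.2100) = 0.0979
~t = 1 − 0.5900 = 0.4100
t & ~t = a·b on (0.5900, 0.4100) = 0.2419
(t & ~t) & t = a·b on (0.2419, 0.5900) = 0.1427
((t & ~p) & p) | ((t & ~t) & t) = a + b − a·b on (0.0979, 0.1427) = 0.2266

0.227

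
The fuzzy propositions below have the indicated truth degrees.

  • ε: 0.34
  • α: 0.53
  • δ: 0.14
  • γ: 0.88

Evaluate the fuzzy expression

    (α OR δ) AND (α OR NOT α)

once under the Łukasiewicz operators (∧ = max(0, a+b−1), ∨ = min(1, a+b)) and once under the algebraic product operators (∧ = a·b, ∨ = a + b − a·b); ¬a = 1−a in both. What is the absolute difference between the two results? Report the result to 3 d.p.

0.223

Under Łukasiewicz:
  α OR δ = min(1, a+b) on (0.53, 0.14) = 0.67
  NOT α = 1 − 0.53 = 0.47
  α OR NOT α = min(1, a+b) on (0.53, 0.47) = 1.00
  (α OR δ) AND (α OR NOT α) = max(0, a+b−1) on (0.67, 1.00) = 0.67
  → value = 0.6700
Under algebraic product:
  α OR δ = a + b − a·b on (0.5300, 0.1400) = 0.5958
  NOT α = 1 − 0.5300 = 0.4700
  α OR NOT α = a + b − a·b on (0.5300, 0.4700) = 0.7509
  (α OR δ) AND (α OR NOT α) = a·b on (0.5958, 0.7509) = 0.4474
  → value = 0.4474
|0.6700 − 0.4474| = 0.223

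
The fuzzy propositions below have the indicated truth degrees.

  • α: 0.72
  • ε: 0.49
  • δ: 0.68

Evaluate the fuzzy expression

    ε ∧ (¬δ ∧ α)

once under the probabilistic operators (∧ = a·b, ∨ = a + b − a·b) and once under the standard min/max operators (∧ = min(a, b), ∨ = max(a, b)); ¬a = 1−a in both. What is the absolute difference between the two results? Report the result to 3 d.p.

Under probabilistic:
  ¬δ = 1 − 0.6800 = 0.3200
  ¬δ ∧ α = a·b on (0.3200, 0.7200) = 0.2304
  ε ∧ (¬δ ∧ α) = a·b on (0.4900, 0.2304) = 0.1129
  → value = 0.1129
Under standard min/max:
  ¬δ = 1 − 0.68 = 0.32
  ¬δ ∧ α = min(a, b) on (0.32, 0.72) = 0.32
  ε ∧ (¬δ ∧ α) = min(a, b) on (0.49, 0.32) = 0.32
  → value = 0.3200
|0.1129 − 0.3200| = 0.207

0.207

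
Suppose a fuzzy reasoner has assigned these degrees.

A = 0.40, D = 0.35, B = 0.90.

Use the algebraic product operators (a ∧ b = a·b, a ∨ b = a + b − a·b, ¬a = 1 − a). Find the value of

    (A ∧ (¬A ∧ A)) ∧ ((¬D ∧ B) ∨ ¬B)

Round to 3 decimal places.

0.060

¬A = 1 − 0.4000 = 0.6000
¬A ∧ A = a·b on (0.6000, 0.4000) = 0.2400
A ∧ (¬A ∧ A) = a·b on (0.4000, 0.2400) = 0.0960
¬D = 1 − 0.3500 = 0.6500
¬D ∧ B = a·b on (0.6500, 0.9000) = 0.5850
¬B = 1 − 0.9000 = 0.1000
(¬D ∧ B) ∨ ¬B = a + b − a·b on (0.5850, 0.1000) = 0.6265
(A ∧ (¬A ∧ A)) ∧ ((¬D ∧ B) ∨ ¬B) = a·b on (0.0960, 0.6265) = 0.0601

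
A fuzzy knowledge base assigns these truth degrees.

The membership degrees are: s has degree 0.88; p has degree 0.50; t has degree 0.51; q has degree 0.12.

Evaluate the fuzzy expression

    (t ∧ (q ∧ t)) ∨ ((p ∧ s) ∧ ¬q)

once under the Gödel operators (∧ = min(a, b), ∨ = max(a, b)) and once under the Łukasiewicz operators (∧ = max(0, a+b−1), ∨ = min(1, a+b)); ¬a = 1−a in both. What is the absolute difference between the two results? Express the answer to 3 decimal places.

0.240

Under Gödel:
  q ∧ t = min(a, b) on (0.12, 0.51) = 0.12
  t ∧ (q ∧ t) = min(a, b) on (0.51, 0.12) = 0.12
  p ∧ s = min(a, b) on (0.50, 0.88) = 0.50
  ¬q = 1 − 0.12 = 0.88
  (p ∧ s) ∧ ¬q = min(a, b) on (0.50, 0.88) = 0.50
  (t ∧ (q ∧ t)) ∨ ((p ∧ s) ∧ ¬q) = max(a, b) on (0.12, 0.50) = 0.50
  → value = 0.5000
Under Łukasiewicz:
  q ∧ t = max(0, a+b−1) on (0.12, 0.51) = 0.00
  t ∧ (q ∧ t) = max(0, a+b−1) on (0.51, 0.00) = 0.00
  p ∧ s = max(0, a+b−1) on (0.50, 0.88) = 0.38
  ¬q = 1 − 0.12 = 0.88
  (p ∧ s) ∧ ¬q = max(0, a+b−1) on (0.38, 0.88) = 0.26
  (t ∧ (q ∧ t)) ∨ ((p ∧ s) ∧ ¬q) = min(1, a+b) on (0.00, 0.26) = 0.26
  → value = 0.2600
|0.5000 − 0.2600| = 0.240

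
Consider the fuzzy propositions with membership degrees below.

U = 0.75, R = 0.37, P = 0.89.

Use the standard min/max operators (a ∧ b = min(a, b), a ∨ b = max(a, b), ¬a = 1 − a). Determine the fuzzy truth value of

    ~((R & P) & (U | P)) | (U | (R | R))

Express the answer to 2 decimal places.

R & P = min(a, b) on (0.37, 0.89) = 0.37
U | P = max(a, b) on (0.75, 0.89) = 0.89
(R & P) & (U | P) = min(a, b) on (0.37, 0.89) = 0.37
~((R & P) & (U | P)) = 1 − 0.37 = 0.63
R | R = max(a, b) on (0.37, 0.37) = 0.37
U | (R | R) = max(a, b) on (0.75, 0.37) = 0.75
~((R & P) & (U | P)) | (U | (R | R)) = max(a, b) on (0.63, 0.75) = 0.75

0.75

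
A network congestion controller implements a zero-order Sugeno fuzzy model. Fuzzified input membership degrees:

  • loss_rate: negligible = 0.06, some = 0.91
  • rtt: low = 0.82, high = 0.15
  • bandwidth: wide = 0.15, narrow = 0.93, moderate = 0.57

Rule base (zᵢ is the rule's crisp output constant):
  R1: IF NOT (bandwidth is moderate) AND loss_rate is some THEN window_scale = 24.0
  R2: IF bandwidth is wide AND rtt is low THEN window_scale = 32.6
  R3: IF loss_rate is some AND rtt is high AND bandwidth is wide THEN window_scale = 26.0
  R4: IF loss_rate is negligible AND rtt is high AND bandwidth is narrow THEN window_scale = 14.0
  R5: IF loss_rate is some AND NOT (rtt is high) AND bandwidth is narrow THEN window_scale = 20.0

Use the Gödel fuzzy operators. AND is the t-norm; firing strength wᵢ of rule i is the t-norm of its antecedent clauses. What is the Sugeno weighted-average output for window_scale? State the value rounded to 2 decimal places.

22.53

R1 (z=24.0): ¬moderate=1−0.57=0.43, some=0.91; AND[min(a, b)] → w = 0.43
R2 (z=32.6): wide=0.15, low=0.82; AND[min(a, b)] → w = 0.15
R3 (z=26.0): some=0.91, high=0.15, wide=0.15; AND[min(a, b)] → w = 0.15
R4 (z=14.0): negligible=0.06, high=0.15, narrow=0.93; AND[min(a, b)] → w = 0.06
R5 (z=20.0): some=0.91, ¬high=1−0.15=0.85, narrow=0.93; AND[min(a, b)] → w = 0.85
Weighted average = (0.43·24.0 + 0.15·32.6 + 0.15·26.0 + 0.06·14.0 + 0.85·20.0) / (0.43 + 0.15 + 0.15 + 0.06 + 0.85)
  = 36.9500 / 1.6400 = 22.53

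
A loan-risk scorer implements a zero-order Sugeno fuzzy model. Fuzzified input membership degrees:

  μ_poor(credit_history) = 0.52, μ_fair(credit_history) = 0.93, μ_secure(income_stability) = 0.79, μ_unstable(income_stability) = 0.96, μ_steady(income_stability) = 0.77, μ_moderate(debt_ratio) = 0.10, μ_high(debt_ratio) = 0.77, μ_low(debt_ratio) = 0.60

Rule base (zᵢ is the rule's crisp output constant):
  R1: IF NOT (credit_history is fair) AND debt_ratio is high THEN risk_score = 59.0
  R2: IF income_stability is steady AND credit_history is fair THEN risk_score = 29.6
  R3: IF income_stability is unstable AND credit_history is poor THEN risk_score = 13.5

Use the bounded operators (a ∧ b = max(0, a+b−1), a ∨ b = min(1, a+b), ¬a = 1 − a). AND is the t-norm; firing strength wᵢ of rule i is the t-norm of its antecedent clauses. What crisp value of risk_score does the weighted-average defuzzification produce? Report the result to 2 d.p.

23.05

R1 (z=59.0): ¬fair=1−0.93=0.07, high=0.77; AND[max(0, a+b−1)] → w = 0.00
R2 (z=29.6): steady=0.77, fair=0.93; AND[max(0, a+b−1)] → w = 0.70
R3 (z=13.5): unstable=0.96, poor=0.52; AND[max(0, a+b−1)] → w = 0.48
Weighted average = (0.00·59.0 + 0.70·29.6 + 0.48·13.5) / (0.00 + 0.70 + 0.48)
  = 27.2000 / 1.1800 = 23.05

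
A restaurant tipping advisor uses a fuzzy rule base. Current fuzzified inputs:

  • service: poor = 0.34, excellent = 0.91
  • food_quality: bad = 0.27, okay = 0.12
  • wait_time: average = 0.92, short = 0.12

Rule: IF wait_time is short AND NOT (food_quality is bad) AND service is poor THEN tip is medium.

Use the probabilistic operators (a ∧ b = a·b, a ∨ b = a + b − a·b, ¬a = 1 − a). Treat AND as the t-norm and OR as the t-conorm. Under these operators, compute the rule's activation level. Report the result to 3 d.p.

0.030

firing strength: short=0.12, ¬bad=1−0.27=0.73, poor=0.34; AND[a·b] → w = 0.0298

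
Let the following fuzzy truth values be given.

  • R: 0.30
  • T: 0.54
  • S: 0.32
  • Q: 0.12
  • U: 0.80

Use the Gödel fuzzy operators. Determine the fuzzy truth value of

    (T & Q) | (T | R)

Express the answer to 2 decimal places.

0.54

T & Q = min(a, b) on (0.54, 0.12) = 0.12
T | R = max(a, b) on (0.54, 0.30) = 0.54
(T & Q) | (T | R) = max(a, b) on (0.12, 0.54) = 0.54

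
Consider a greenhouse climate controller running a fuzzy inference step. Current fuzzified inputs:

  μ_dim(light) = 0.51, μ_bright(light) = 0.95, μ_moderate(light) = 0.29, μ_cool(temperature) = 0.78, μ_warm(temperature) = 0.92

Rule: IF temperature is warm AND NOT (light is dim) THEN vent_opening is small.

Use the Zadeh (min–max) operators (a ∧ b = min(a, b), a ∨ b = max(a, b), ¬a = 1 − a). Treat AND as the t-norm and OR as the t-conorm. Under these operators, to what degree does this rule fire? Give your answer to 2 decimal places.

firing strength: warm=0.92, ¬dim=1−0.51=0.49; AND[min(a, b)] → w = 0.49

0.49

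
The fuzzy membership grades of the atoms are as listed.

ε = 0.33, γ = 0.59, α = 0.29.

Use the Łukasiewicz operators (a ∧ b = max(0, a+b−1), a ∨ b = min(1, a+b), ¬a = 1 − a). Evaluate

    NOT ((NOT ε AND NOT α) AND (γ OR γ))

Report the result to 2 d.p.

0.62

NOT ε = 1 − 0.33 = 0.67
NOT α = 1 − 0.29 = 0.71
NOT ε AND NOT α = max(0, a+b−1) on (0.67, 0.71) = 0.38
γ OR γ = min(1, a+b) on (0.59, 0.59) = 1.00
(NOT ε AND NOT α) AND (γ OR γ) = max(0, a+b−1) on (0.38, 1.00) = 0.38
NOT ((NOT ε AND NOT α) AND (γ OR γ)) = 1 − 0.38 = 0.62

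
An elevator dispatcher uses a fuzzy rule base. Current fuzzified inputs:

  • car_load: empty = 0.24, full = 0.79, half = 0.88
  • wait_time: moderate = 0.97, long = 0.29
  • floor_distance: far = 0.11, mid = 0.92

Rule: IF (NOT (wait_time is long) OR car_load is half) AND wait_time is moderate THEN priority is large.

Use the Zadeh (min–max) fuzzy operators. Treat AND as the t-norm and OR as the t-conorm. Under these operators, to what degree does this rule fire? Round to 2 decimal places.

0.88

firing strength: (¬long=1−0.29=0.71 OR half=0.88) = 0.88; AND[min(a, b)] with moderate=0.97 → w = 0.88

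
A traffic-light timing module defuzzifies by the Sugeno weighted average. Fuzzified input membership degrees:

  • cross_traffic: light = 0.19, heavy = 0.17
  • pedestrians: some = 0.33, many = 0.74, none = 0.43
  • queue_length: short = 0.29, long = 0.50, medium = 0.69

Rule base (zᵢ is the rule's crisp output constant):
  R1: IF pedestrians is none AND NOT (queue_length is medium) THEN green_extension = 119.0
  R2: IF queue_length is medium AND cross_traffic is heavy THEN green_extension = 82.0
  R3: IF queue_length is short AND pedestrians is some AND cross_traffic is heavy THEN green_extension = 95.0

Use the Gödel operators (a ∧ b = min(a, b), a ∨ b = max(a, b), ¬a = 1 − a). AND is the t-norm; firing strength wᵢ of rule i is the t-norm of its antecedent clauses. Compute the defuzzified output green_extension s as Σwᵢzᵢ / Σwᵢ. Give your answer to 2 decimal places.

R1 (z=119.0): none=0.43, ¬medium=1−0.69=0.31; AND[min(a, b)] → w = 0.31
R2 (z=82.0): medium=0.69, heavy=0.17; AND[min(a, b)] → w = 0.17
R3 (z=95.0): short=0.29, some=0.33, heavy=0.17; AND[min(a, b)] → w = 0.17
Weighted average = (0.31·119.0 + 0.17·82.0 + 0.17·95.0) / (0.31 + 0.17 + 0.17)
  = 66.9800 / 0.6500 = 103.05

103.05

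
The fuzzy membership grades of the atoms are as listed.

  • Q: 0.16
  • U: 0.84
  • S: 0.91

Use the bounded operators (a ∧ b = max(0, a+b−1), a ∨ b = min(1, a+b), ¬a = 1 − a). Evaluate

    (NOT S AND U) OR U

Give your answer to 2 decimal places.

0.84

NOT S = 1 − 0.91 = 0.09
NOT S AND U = max(0, a+b−1) on (0.09, 0.84) = 0.00
(NOT S AND U) OR U = min(1, a+b) on (0.00, 0.84) = 0.84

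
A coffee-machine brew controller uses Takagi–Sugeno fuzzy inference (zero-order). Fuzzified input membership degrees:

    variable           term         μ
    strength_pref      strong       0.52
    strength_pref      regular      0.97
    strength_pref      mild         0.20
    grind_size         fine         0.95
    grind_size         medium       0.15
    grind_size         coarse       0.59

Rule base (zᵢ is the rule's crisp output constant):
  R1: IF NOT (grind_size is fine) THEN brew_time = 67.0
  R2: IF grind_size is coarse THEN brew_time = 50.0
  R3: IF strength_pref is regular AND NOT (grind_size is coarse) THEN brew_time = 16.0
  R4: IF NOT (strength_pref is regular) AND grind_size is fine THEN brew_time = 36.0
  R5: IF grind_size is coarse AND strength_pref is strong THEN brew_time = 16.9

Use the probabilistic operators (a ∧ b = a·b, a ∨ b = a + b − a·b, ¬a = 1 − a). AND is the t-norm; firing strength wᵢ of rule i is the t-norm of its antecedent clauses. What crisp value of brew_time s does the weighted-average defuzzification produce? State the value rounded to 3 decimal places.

33.084

R1 (z=67.0): ¬fine=1−0.95=0.05 → w = 0.0500
R2 (z=50.0): coarse=0.59 → w = 0.5900
R3 (z=16.0): regular=0.97, ¬coarse=1−0.59=0.41; AND[a·b] → w = 0.3977
R4 (z=36.0): ¬regular=1−0.97=0.03, fine=0.95; AND[a·b] → w = 0.0285
R5 (z=16.9): coarse=0.59, strong=0.52; AND[a·b] → w = 0.3068
Weighted average = (0.0500·67.0 + 0.5900·50.0 + 0.3977·16.0 + 0.0285·36.0 + 0.3068·16.9) / (0.0500 + 0.5900 + 0.3977 + 0.0285 + 0.3068)
  = 45.4241 / 1.3730 = 33.084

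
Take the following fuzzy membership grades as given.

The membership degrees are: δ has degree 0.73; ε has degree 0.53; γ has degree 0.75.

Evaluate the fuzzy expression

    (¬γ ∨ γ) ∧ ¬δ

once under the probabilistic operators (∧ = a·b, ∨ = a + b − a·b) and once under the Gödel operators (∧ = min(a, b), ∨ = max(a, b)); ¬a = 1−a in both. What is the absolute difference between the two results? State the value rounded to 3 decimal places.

Under probabilistic:
  ¬γ = 1 − 0.7500 = 0.2500
  ¬γ ∨ γ = a + b − a·b on (0.2500, 0.7500) = 0.8125
  ¬δ = 1 − 0.7300 = 0.2700
  (¬γ ∨ γ) ∧ ¬δ = a·b on (0.8125, 0.2700) = 0.2194
  → value = 0.2194
Under Gödel:
  ¬γ = 1 − 0.75 = 0.25
  ¬γ ∨ γ = max(a, b) on (0.25, 0.75) = 0.75
  ¬δ = 1 − 0.73 = 0.27
  (¬γ ∨ γ) ∧ ¬δ = min(a, b) on (0.75, 0.27) = 0.27
  → value = 0.2700
|0.2194 − 0.2700| = 0.051

0.051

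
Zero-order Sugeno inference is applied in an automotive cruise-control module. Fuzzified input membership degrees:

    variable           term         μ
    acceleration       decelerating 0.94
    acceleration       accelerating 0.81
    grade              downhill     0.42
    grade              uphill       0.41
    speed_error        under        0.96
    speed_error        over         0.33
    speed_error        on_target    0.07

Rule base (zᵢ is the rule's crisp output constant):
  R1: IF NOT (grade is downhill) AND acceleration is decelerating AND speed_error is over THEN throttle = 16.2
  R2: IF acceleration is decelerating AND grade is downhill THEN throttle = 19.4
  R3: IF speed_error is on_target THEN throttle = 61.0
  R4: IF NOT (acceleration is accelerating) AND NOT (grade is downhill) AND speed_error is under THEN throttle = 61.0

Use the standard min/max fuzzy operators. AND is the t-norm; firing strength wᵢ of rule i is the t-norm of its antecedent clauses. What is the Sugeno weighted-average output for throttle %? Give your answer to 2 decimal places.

R1 (z=16.2): ¬downhill=1−0.42=0.58, decelerating=0.94, over=0.33; AND[min(a, b)] → w = 0.33
R2 (z=19.4): decelerating=0.94, downhill=0.42; AND[min(a, b)] → w = 0.42
R3 (z=61.0): on_target=0.07 → w = 0.07
R4 (z=61.0): ¬accelerating=1−0.81=0.19, ¬downhill=1−0.42=0.58, under=0.96; AND[min(a, b)] → w = 0.19
Weighted average = (0.33·16.2 + 0.42·19.4 + 0.07·61.0 + 0.19·61.0) / (0.33 + 0.42 + 0.07 + 0.19)
  = 29.3540 / 1.0100 = 29.06

29.06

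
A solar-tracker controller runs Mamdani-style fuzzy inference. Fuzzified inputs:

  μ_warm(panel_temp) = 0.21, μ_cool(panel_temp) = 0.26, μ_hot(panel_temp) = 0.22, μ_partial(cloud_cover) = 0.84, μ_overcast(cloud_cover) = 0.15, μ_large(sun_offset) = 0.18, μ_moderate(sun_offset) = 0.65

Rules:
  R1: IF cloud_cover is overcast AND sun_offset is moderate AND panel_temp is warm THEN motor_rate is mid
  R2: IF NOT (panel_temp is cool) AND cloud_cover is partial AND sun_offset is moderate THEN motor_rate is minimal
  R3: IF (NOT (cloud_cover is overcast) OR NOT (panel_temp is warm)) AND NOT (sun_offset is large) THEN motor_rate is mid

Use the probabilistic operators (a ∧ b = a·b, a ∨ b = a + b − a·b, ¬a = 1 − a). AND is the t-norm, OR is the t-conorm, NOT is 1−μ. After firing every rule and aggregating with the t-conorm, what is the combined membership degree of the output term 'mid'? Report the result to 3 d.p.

R1: overcast=0.15, moderate=0.65, warm=0.21; AND[a·b] → w = 0.0205
R2: ¬cool=1−0.26=0.74, partial=0.84, moderate=0.65; AND[a·b] → w = 0.4040
R3: (¬overcast=1−0.15=0.85 OR ¬warm=1−0.21=0.79) = 0.9685; AND[a·b] with ¬large=1−0.18=0.82 → w = 0.7942
Rules with consequent 'mid': {R1, R3} → strengths 0.0205, 0.7942
Aggregate via t-conorm [a + b − a·b]: 0.7984

0.798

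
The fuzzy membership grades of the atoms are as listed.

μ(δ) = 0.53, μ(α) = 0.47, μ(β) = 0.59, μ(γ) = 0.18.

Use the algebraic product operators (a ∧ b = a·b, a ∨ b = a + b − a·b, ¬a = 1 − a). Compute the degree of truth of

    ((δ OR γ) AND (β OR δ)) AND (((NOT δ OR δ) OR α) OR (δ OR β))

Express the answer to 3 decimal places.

δ OR γ = a + b − a·b on (0.5300, 0.1800) = 0.6146
β OR δ = a + b − a·b on (0.5900, 0.5300) = 0.8073
(δ OR γ) AND (β OR δ) = a·b on (0.6146, 0.8073) = 0.4962
NOT δ = 1 − 0.5300 = 0.4700
NOT δ OR δ = a + b − a·b on (0.4700, 0.5300) = 0.7509
(NOT δ OR δ) OR α = a + b − a·b on (0.7509, 0.4700) = 0.8680
δ OR β = a + b − a·b on (0.5300, 0.5900) = 0.8073
((NOT δ OR δ) OR α) OR (δ OR β) = a + b − a·b on (0.8680, 0.8073) = 0.9746
((δ OR γ) AND (β OR δ)) AND (((NOT δ OR δ) OR α) OR (δ OR β)) = a·b on (0.4962, 0.9746) = 0.4835

0.484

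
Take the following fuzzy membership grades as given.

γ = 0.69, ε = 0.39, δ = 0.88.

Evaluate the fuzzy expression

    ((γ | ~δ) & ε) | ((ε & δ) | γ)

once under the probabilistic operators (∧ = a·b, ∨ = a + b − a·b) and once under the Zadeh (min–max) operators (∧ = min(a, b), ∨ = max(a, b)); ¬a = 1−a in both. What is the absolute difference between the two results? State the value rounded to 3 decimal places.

0.164

Under probabilistic:
  ~δ = 1 − 0.8800 = 0.1200
  γ | ~δ = a + b − a·b on (0.6900, 0.1200) = 0.7272
  (γ | ~δ) & ε = a·b on (0.7272, 0.3900) = 0.2836
  ε & δ = a·b on (0.3900, 0.8800) = 0.3432
  (ε & δ) | γ = a + b − a·b on (0.3432, 0.6900) = 0.7964
  ((γ | ~δ) & ε) | ((ε & δ) | γ) = a + b − a·b on (0.2836, 0.7964) = 0.8541
  → value = 0.8541
Under Zadeh (min–max):
  ~δ = 1 − 0.88 = 0.12
  γ | ~δ = max(a, b) on (0.69, 0.12) = 0.69
  (γ | ~δ) & ε = min(a, b) on (0.69, 0.39) = 0.39
  ε & δ = min(a, b) on (0.39, 0.88) = 0.39
  (ε & δ) | γ = max(a, b) on (0.39, 0.69) = 0.69
  ((γ | ~δ) & ε) | ((ε & δ) | γ) = max(a, b) on (0.39, 0.69) = 0.69
  → value = 0.6900
|0.8541 − 0.6900| = 0.164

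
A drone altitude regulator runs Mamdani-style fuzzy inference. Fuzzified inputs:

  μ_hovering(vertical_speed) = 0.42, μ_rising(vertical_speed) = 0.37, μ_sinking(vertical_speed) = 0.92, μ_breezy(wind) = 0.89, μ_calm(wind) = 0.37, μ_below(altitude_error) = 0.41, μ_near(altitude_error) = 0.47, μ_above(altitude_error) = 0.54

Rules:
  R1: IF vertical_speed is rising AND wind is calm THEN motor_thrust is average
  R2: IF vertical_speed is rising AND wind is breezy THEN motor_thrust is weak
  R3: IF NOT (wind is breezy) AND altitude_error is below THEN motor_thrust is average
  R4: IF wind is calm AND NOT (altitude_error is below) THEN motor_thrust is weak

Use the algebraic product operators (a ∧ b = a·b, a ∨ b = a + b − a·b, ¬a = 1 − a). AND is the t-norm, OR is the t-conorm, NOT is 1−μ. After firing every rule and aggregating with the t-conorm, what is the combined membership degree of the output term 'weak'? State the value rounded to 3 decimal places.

R1: rising=0.37, calm=0.37; AND[a·b] → w = 0.1369
R2: rising=0.37, breezy=0.89; AND[a·b] → w = 0.3293
R3: ¬breezy=1−0.89=0.11, below=0.41; AND[a·b] → w = 0.0451
R4: calm=0.37, ¬below=1−0.41=0.59; AND[a·b] → w = 0.2183
Rules with consequent 'weak': {R2, R4} → strengths 0.3293, 0.2183
Aggregate via t-conorm [a + b − a·b]: 0.4757

0.476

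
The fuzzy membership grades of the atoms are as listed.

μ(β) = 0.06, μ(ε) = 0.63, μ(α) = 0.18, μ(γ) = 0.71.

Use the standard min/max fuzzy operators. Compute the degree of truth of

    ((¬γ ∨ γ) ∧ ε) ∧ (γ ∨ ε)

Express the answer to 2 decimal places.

¬γ = 1 − 0.71 = 0.29
¬γ ∨ γ = max(a, b) on (0.29, 0.71) = 0.71
(¬γ ∨ γ) ∧ ε = min(a, b) on (0.71, 0.63) = 0.63
γ ∨ ε = max(a, b) on (0.71, 0.63) = 0.71
((¬γ ∨ γ) ∧ ε) ∧ (γ ∨ ε) = min(a, b) on (0.63, 0.71) = 0.63

0.63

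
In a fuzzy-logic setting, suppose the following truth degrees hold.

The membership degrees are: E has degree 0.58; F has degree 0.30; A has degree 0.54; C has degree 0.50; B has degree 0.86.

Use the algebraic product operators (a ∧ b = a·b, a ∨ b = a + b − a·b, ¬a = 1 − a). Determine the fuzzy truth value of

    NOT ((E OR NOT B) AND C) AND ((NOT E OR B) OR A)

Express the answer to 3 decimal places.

0.655

NOT B = 1 − 0.8600 = 0.1400
E OR NOT B = a + b − a·b on (0.5800, 0.1400) = 0.6388
(E OR NOT B) AND C = a·b on (0.6388, 0.5000) = 0.3194
NOT ((E OR NOT B) AND C) = 1 − 0.3194 = 0.6806
NOT E = 1 − 0.5800 = 0.4200
NOT E OR B = a + b − a·b on (0.4200, 0.8600) = 0.9188
(NOT E OR B) OR A = a + b − a·b on (0.9188, 0.5400) = 0.9626
NOT ((E OR NOT B) AND C) AND ((NOT E OR B) OR A) = a·b on (0.6806, 0.9626) = 0.6552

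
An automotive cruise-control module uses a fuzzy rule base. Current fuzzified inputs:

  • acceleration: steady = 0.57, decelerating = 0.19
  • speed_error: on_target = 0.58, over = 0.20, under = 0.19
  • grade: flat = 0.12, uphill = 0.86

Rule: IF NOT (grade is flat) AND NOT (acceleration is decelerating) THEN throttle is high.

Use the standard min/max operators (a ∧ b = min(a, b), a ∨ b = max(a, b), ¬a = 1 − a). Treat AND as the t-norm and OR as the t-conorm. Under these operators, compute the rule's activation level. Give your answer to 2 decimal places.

0.81

firing strength: ¬flat=1−0.12=0.88, ¬decelerating=1−0.19=0.81; AND[min(a, b)] → w = 0.81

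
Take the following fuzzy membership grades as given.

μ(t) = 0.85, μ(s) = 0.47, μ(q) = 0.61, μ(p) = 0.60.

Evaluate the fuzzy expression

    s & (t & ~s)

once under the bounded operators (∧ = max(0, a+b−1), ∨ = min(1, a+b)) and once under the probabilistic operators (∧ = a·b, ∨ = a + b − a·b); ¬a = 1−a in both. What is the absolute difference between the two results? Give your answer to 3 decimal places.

0.212

Under bounded:
  ~s = 1 − 0.47 = 0.53
  t & ~s = max(0, a+b−1) on (0.85, 0.53) = 0.38
  s & (t & ~s) = max(0, a+b−1) on (0.47, 0.38) = 0.00
  → value = 0.0000
Under probabilistic:
  ~s = 1 − 0.4700 = 0.5300
  t & ~s = a·b on (0.8500, 0.5300) = 0.4505
  s & (t & ~s) = a·b on (0.4700, 0.4505) = 0.2117
  → value = 0.2117
|0.0000 − 0.2117| = 0.212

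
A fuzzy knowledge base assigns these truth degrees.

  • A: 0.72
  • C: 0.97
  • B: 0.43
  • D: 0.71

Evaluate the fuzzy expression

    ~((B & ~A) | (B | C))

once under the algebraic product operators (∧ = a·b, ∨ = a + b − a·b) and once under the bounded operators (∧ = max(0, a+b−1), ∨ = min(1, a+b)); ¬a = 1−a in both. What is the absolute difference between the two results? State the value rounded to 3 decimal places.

0.015

Under algebraic product:
  ~A = 1 − 0.7200 = 0.2800
  B & ~A = a·b on (0.4300, 0.2800) = 0.1204
  B | C = a + b − a·b on (0.4300, 0.9700) = 0.9829
  (B & ~A) | (B | C) = a + b − a·b on (0.1204, 0.9829) = 0.9850
  ~((B & ~A) | (B | C)) = 1 − 0.9850 = 0.0150
  → value = 0.0150
Under bounded:
  ~A = 1 − 0.72 = 0.28
  B & ~A = max(0, a+b−1) on (0.43, 0.28) = 0.00
  B | C = min(1, a+b) on (0.43, 0.97) = 1.00
  (B & ~A) | (B | C) = min(1, a+b) on (0.00, 1.00) = 1.00
  ~((B & ~A) | (B | C)) = 1 − 1.00 = 0.00
  → value = 0.0000
|0.0150 − 0.0000| = 0.015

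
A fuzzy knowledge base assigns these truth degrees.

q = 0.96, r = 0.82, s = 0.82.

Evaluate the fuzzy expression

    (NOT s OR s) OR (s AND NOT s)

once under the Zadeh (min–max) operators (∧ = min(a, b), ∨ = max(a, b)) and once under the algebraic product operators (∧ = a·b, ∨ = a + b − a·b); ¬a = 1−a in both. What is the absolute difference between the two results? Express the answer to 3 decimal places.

0.054

Under Zadeh (min–max):
  NOT s = 1 − 0.82 = 0.18
  NOT s OR s = max(a, b) on (0.18, 0.82) = 0.82
  NOT s = 1 − 0.82 = 0.18
  s AND NOT s = min(a, b) on (0.82, 0.18) = 0.18
  (NOT s OR s) OR (s AND NOT s) = max(a, b) on (0.82, 0.18) = 0.82
  → value = 0.8200
Under algebraic product:
  NOT s = 1 − 0.8200 = 0.1800
  NOT s OR s = a + b − a·b on (0.1800, 0.8200) = 0.8524
  NOT s = 1 − 0.8200 = 0.1800
  s AND NOT s = a·b on (0.8200, 0.1800) = 0.1476
  (NOT s OR s) OR (s AND NOT s) = a + b − a·b on (0.8524, 0.1476) = 0.8742
  → value = 0.8742
|0.8200 − 0.8742| = 0.054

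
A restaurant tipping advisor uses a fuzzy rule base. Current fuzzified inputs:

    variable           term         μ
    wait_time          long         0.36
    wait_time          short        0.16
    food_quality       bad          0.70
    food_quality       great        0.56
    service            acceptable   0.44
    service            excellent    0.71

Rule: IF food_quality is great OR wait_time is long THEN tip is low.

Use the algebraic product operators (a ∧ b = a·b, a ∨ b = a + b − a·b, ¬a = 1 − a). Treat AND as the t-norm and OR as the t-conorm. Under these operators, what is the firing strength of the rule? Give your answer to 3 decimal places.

firing strength: great=0.56, long=0.36; OR[a + b − a·b] → w = 0.7184

0.718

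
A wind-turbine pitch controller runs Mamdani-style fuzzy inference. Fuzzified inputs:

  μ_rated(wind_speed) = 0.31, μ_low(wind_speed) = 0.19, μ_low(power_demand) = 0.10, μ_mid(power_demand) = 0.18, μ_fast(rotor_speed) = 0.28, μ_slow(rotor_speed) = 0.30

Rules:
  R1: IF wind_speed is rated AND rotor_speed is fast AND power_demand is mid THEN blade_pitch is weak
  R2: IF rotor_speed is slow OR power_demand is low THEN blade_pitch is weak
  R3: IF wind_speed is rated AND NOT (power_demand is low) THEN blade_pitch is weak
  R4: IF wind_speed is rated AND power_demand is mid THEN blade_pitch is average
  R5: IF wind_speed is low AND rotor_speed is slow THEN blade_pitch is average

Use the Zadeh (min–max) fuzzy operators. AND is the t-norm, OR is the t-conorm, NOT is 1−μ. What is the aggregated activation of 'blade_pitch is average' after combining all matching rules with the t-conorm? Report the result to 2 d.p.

0.19

R1: rated=0.31, fast=0.28, mid=0.18; AND[min(a, b)] → w = 0.18
R2: slow=0.30, low=0.10; OR[max(a, b)] → w = 0.30
R3: rated=0.31, ¬low=1−0.10=0.90; AND[min(a, b)] → w = 0.31
R4: rated=0.31, mid=0.18; AND[min(a, b)] → w = 0.18
R5: low=0.19, slow=0.30; AND[min(a, b)] → w = 0.19
Rules with consequent 'average': {R4, R5} → strengths 0.18, 0.19
Aggregate via t-conorm [max(a, b)]: 0.19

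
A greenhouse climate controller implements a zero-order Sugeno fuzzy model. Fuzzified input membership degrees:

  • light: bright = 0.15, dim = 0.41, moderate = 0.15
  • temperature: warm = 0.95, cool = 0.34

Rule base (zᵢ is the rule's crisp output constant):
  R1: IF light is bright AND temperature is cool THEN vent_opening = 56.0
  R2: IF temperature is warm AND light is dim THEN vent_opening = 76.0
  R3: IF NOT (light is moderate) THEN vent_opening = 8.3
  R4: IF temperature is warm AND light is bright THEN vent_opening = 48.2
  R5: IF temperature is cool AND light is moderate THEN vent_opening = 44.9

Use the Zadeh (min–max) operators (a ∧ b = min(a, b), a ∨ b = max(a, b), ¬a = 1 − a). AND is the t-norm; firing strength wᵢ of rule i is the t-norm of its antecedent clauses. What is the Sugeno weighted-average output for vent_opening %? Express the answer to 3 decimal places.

R1 (z=56.0): bright=0.15, cool=0.34; AND[min(a, b)] → w = 0.15
R2 (z=76.0): warm=0.95, dim=0.41; AND[min(a, b)] → w = 0.41
R3 (z=8.3): ¬moderate=1−0.15=0.85 → w = 0.85
R4 (z=48.2): warm=0.95, bright=0.15; AND[min(a, b)] → w = 0.15
R5 (z=44.9): cool=0.34, moderate=0.15; AND[min(a, b)] → w = 0.15
Weighted average = (0.15·56.0 + 0.41·76.0 + 0.85·8.3 + 0.15·48.2 + 0.15·44.9) / (0.15 + 0.41 + 0.85 + 0.15 + 0.15)
  = 60.5800 / 1.7100 = 35.427

35.427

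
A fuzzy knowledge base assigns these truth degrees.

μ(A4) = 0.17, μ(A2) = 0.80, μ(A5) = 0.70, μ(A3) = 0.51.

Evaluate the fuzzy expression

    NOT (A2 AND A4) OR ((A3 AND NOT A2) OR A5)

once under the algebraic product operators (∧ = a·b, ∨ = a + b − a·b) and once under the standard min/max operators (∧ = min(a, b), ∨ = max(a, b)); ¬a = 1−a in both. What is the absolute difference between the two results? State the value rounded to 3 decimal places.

Under algebraic product:
  A2 AND A4 = a·b on (0.8000, 0.1700) = 0.1360
  NOT (A2 AND A4) = 1 − 0.1360 = 0.8640
  NOT A2 = 1 − 0.8000 = 0.2000
  A3 AND NOT A2 = a·b on (0.5100, 0.2000) = 0.1020
  (A3 AND NOT A2) OR A5 = a + b − a·b on (0.1020, 0.7000) = 0.7306
  NOT (A2 AND A4) OR ((A3 AND NOT A2) OR A5) = a + b − a·b on (0.8640, 0.7306) = 0.9634
  → value = 0.9634
Under standard min/max:
  A2 AND A4 = min(a, b) on (0.80, 0.17) = 0.17
  NOT (A2 AND A4) = 1 − 0.17 = 0.83
  NOT A2 = 1 − 0.80 = 0.20
  A3 AND NOT A2 = min(a, b) on (0.51, 0.20) = 0.20
  (A3 AND NOT A2) OR A5 = max(a, b) on (0.20, 0.70) = 0.70
  NOT (A2 AND A4) OR ((A3 AND NOT A2) OR A5) = max(a, b) on (0.83, 0.70) = 0.83
  → value = 0.8300
|0.9634 − 0.8300| = 0.133

0.133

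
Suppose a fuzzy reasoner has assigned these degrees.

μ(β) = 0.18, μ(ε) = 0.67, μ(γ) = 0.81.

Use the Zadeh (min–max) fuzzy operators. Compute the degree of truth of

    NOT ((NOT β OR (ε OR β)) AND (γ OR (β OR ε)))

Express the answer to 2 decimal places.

0.19

NOT β = 1 − 0.18 = 0.82
ε OR β = max(a, b) on (0.67, 0.18) = 0.67
NOT β OR (ε OR β) = max(a, b) on (0.82, 0.67) = 0.82
β OR ε = max(a, b) on (0.18, 0.67) = 0.67
γ OR (β OR ε) = max(a, b) on (0.81, 0.67) = 0.81
(NOT β OR (ε OR β)) AND (γ OR (β OR ε)) = min(a, b) on (0.82, 0.81) = 0.81
NOT ((NOT β OR (ε OR β)) AND (γ OR (β OR ε))) = 1 − 0.81 = 0.19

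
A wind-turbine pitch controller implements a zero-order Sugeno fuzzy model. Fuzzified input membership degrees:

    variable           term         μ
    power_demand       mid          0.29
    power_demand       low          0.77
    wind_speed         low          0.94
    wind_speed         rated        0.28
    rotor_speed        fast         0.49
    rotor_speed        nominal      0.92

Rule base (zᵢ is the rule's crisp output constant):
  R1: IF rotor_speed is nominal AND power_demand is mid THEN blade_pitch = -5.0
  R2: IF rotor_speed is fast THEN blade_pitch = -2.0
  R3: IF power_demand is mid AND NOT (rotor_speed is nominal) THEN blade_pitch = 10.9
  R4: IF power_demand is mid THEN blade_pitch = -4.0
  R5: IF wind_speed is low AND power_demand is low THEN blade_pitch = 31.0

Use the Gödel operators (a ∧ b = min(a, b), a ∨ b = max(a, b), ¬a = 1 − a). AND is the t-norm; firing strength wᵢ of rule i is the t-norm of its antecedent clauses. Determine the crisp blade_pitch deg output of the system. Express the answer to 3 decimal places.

R1 (z=-5.0): nominal=0.92, mid=0.29; AND[min(a, b)] → w = 0.29
R2 (z=-2.0): fast=0.49 → w = 0.49
R3 (z=10.9): mid=0.29, ¬nominal=1−0.92=0.08; AND[min(a, b)] → w = 0.08
R4 (z=-4.0): mid=0.29 → w = 0.29
R5 (z=31.0): low=0.94, low=0.77; AND[min(a, b)] → w = 0.77
Weighted average = (0.29·-5.0 + 0.49·-2.0 + 0.08·10.9 + 0.29·-4.0 + 0.77·31.0) / (0.29 + 0.49 + 0.08 + 0.29 + 0.77)
  = 21.1520 / 1.9200 = 11.017

11.017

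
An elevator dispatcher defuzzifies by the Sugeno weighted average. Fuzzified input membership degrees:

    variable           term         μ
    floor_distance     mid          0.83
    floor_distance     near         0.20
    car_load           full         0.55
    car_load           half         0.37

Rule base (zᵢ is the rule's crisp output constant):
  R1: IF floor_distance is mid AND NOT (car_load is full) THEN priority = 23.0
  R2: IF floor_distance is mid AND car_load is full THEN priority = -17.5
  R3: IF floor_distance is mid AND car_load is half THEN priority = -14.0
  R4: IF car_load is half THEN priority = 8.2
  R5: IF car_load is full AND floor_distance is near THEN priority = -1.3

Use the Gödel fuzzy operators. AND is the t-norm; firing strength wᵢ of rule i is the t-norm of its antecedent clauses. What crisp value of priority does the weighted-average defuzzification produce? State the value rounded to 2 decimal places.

-0.87

R1 (z=23.0): mid=0.83, ¬full=1−0.55=0.45; AND[min(a, b)] → w = 0.45
R2 (z=-17.5): mid=0.83, full=0.55; AND[min(a, b)] → w = 0.55
R3 (z=-14.0): mid=0.83, half=0.37; AND[min(a, b)] → w = 0.37
R4 (z=8.2): half=0.37 → w = 0.37
R5 (z=-1.3): full=0.55, near=0.20; AND[min(a, b)] → w = 0.20
Weighted average = (0.45·23.0 + 0.55·-17.5 + 0.37·-14.0 + 0.37·8.2 + 0.20·-1.3) / (0.45 + 0.55 + 0.37 + 0.37 + 0.20)
  = -1.6810 / 1.9400 = -0.87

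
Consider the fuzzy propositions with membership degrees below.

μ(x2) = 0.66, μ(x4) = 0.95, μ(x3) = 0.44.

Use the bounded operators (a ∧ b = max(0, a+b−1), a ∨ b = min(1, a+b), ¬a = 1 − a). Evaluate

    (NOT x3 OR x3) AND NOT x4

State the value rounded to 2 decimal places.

NOT x3 = 1 − 0.44 = 0.56
NOT x3 OR x3 = min(1, a+b) on (0.56, 0.44) = 1.00
NOT x4 = 1 − 0.95 = 0.05
(NOT x3 OR x3) AND NOT x4 = max(0, a+b−1) on (1.00, 0.05) = 0.05

0.05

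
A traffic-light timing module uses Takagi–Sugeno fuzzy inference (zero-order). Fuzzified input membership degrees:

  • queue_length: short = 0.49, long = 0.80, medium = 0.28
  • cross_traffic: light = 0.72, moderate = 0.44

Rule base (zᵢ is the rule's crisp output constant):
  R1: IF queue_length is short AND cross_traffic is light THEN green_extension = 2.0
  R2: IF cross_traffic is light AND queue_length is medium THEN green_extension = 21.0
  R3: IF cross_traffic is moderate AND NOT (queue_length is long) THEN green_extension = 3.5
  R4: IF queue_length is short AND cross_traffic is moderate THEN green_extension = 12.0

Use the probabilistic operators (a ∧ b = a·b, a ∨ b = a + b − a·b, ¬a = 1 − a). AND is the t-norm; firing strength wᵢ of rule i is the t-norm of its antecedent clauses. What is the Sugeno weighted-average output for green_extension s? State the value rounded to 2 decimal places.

9.13

R1 (z=2.0): short=0.49, light=0.72; AND[a·b] → w = 0.3528
R2 (z=21.0): light=0.72, medium=0.28; AND[a·b] → w = 0.2016
R3 (z=3.5): moderate=0.44, ¬long=1−0.80=0.20; AND[a·b] → w = 0.0880
R4 (z=12.0): short=0.49, moderate=0.44; AND[a·b] → w = 0.2156
Weighted average = (0.3528·2.0 + 0.2016·21.0 + 0.0880·3.5 + 0.2156·12.0) / (0.3528 + 0.2016 + 0.0880 + 0.2156)
  = 7.8344 / 0.8580 = 9.13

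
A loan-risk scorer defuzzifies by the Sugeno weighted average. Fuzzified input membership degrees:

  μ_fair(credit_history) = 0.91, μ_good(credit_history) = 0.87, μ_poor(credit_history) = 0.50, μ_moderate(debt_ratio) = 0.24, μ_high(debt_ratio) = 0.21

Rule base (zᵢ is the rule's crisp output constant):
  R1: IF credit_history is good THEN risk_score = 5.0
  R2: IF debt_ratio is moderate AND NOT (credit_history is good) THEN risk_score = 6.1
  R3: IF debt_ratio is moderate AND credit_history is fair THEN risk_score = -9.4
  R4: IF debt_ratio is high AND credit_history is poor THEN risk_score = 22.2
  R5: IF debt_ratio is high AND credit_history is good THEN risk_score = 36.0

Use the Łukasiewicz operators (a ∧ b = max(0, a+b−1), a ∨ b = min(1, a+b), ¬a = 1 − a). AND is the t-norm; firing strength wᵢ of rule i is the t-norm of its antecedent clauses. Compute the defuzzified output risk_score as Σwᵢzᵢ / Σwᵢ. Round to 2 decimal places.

R1 (z=5.0): good=0.87 → w = 0.87
R2 (z=6.1): moderate=0.24, ¬good=1−0.87=0.13; AND[max(0, a+b−1)] → w = 0.00
R3 (z=-9.4): moderate=0.24, fair=0.91; AND[max(0, a+b−1)] → w = 0.15
R4 (z=22.2): high=0.21, poor=0.50; AND[max(0, a+b−1)] → w = 0.00
R5 (z=36.0): high=0.21, good=0.87; AND[max(0, a+b−1)] → w = 0.08
Weighted average = (0.87·5.0 + 0.00·6.1 + 0.15·-9.4 + 0.00·22.2 + 0.08·36.0) / (0.87 + 0.00 + 0.15 + 0.00 + 0.08)
  = 5.8200 / 1.1000 = 5.29

5.29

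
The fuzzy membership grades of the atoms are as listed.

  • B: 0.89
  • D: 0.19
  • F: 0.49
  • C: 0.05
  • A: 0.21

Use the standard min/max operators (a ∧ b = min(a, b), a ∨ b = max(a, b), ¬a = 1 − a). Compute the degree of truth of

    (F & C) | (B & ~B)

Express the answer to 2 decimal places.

F & C = min(a, b) on (0.49, 0.05) = 0.05
~B = 1 − 0.89 = 0.11
B & ~B = min(a, b) on (0.89, 0.11) = 0.11
(F & C) | (B & ~B) = max(a, b) on (0.05, 0.11) = 0.11

0.11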